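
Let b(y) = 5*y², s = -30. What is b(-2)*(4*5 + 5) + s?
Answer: 470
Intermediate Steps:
b(-2)*(4*5 + 5) + s = (5*(-2)²)*(4*5 + 5) - 30 = (5*4)*(20 + 5) - 30 = 20*25 - 30 = 500 - 30 = 470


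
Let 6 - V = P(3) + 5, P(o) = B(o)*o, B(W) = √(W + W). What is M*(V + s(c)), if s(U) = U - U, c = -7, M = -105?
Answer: -105 + 315*√6 ≈ 666.59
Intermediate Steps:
B(W) = √2*√W (B(W) = √(2*W) = √2*√W)
P(o) = √2*o^(3/2) (P(o) = (√2*√o)*o = √2*o^(3/2))
V = 1 - 3*√6 (V = 6 - (√2*3^(3/2) + 5) = 6 - (√2*(3*√3) + 5) = 6 - (3*√6 + 5) = 6 - (5 + 3*√6) = 6 + (-5 - 3*√6) = 1 - 3*√6 ≈ -6.3485)
s(U) = 0
M*(V + s(c)) = -105*((1 - 3*√6) + 0) = -105*(1 - 3*√6) = -105 + 315*√6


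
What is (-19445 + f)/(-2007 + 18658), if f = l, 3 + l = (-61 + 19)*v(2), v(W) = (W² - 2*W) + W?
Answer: -19532/16651 ≈ -1.1730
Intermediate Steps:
v(W) = W² - W
l = -87 (l = -3 + (-61 + 19)*(2*(-1 + 2)) = -3 - 84 = -87)
f = -87
(-19445 + f)/(-2007 + 18658) = (-19445 - 87)/(-2007 + 18658) = -19532/16651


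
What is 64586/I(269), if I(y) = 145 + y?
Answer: 32293/207 ≈ 156.00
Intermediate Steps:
64586/I(269) = 64586/(145 + 269) = 64586/414 = 64586*(1/414) = 32293/207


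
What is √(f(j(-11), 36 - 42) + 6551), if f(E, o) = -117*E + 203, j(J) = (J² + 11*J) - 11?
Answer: √8041 ≈ 89.672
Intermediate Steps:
j(J) = -11 + J² + 11*J
f(E, o) = 203 - 117*E
√(f(j(-11), 36 - 42) + 6551) = √((203 - 117*(-11 + (-11)² + 11*(-11))) + 6551) = √((203 - 117*(-11 + 121 - 121)) + 6551) = √((203 - 117*(-11)) + 6551) = √((203 + 1287) + 6551) = √(1490 + 6551) = √8041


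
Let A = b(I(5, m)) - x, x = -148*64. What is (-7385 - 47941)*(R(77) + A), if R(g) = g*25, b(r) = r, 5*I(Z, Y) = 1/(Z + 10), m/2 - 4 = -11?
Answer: -15763778992/25 ≈ -6.3055e+8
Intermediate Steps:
m = -14 (m = 8 + 2*(-11) = 8 - 22 = -14)
I(Z, Y) = 1/(5*(10 + Z)) (I(Z, Y) = 1/(5*(Z + 10)) = 1/(5*(10 + Z)))
x = -9472
R(g) = 25*g
A = 710401/75 (A = 1/(5*(10 + 5)) - 1*(-9472) = (⅕)/15 + 9472 = (⅕)*(1/15) + 9472 = 1/75 + 9472 = 710401/75 ≈ 9472.0)
(-7385 - 47941)*(R(77) + A) = (-7385 - 47941)*(25*77 + 710401/75) = -55326*(1925 + 710401/75) = -55326*854776/75 = -15763778992/25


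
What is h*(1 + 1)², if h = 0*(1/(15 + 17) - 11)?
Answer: 0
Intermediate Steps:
h = 0 (h = 0*(1/32 - 11) = 0*(-351/32) = 0)
h*(1 + 1)² = 0*(1 + 1)² = 0*2² = 0*4 = 0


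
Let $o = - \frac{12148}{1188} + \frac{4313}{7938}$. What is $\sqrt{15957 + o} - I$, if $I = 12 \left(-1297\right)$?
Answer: $15564 + \frac{\sqrt{30634733602}}{1386} \approx 15690.0$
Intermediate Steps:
$o = - \frac{845435}{87318}$ ($o = \left(-12148\right) \frac{1}{1188} + 4313 \cdot \frac{1}{7938} = - \frac{3037}{297} + \frac{4313}{7938} = - \frac{845435}{87318} \approx -9.6823$)
$I = -15564$
$\sqrt{15957 + o} - I = \sqrt{15957 - \frac{845435}{87318}} - -15564 = \sqrt{\frac{1392487891}{87318}} + 15564 = \frac{\sqrt{30634733602}}{1386} + 15564 = 15564 + \frac{\sqrt{30634733602}}{1386}$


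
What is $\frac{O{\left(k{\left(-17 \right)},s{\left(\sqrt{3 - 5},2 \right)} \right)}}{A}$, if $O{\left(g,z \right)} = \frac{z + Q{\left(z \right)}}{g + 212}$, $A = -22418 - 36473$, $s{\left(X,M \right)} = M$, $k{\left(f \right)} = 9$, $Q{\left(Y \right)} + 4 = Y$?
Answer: $0$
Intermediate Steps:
$Q{\left(Y \right)} = -4 + Y$
$A = -58891$ ($A = -22418 - 36473 = -58891$)
$O{\left(g,z \right)} = \frac{-4 + 2 z}{212 + g}$ ($O{\left(g,z \right)} = \frac{z + \left(-4 + z\right)}{g + 212} = \frac{-4 + 2 z}{212 + g}$)
$\frac{O{\left(k{\left(-17 \right)},s{\left(\sqrt{3 - 5},2 \right)} \right)}}{A} = \frac{2 \frac{1}{212 + 9} \left(-2 + 2\right)}{-58891} = 2 \cdot \frac{1}{221} \cdot 0 \left(- \frac{1}{58891}\right) = 0 \left(- \frac{1}{58891}\right) = 0$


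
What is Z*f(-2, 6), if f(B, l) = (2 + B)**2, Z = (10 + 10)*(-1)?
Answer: 0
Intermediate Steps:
Z = -20 (Z = 20*(-1) = -20)
Z*f(-2, 6) = -20*(2 - 2)**2 = -20*0**2 = -20*0 = 0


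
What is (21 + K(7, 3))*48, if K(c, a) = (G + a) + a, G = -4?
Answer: 1104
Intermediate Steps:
K(c, a) = -4 + 2*a (K(c, a) = (-4 + a) + a = -4 + 2*a)
(21 + K(7, 3))*48 = (21 + (-4 + 2*3))*48 = (21 + (-4 + 6))*48 = (21 + 2)*48 = 23*48 = 1104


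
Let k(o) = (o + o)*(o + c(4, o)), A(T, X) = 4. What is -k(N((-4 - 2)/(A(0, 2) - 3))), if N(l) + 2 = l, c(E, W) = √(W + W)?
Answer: -128 + 64*I ≈ -128.0 + 64.0*I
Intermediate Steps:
c(E, W) = √2*√W (c(E, W) = √(2*W) = √2*√W)
N(l) = -2 + l
k(o) = 2*o*(o + √2*√o) (k(o) = (o + o)*(o + √2*√o) = (2*o)*(o + √2*√o) = 2*o*(o + √2*√o))
-k(N((-4 - 2)/(A(0, 2) - 3))) = -2*(-2 + (-4 - 2)/(4 - 3))*((-2 + (-4 - 2)/(4 - 3)) + √2*√(-2 + (-4 - 2)/(4 - 3))) = -2*(-2 - 6/1)*((-2 - 6/1) + √2*√(-2 - 6/1)) = -2*(-2 - 6*1)*((-2 - 6*1) + √2*√(-2 - 6*1)) = -2*(-2 - 6)*((-2 - 6) + √2*√(-2 - 6)) = -2*(-8)*(-8 + √2*√(-8)) = -2*(-8)*(-8 + √2*(2*I*√2)) = -2*(-8)*(-8 + 4*I) = -(128 - 64*I) = -128 + 64*I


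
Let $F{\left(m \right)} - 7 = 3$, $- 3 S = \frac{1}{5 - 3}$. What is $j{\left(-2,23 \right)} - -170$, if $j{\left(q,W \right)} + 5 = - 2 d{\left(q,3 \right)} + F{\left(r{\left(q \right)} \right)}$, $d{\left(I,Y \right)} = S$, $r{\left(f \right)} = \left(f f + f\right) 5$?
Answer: $\frac{526}{3} \approx 175.33$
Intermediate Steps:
$S = - \frac{1}{6}$ ($S = - \frac{1}{3 \left(5 - 3\right)} = - \frac{1}{3 \cdot 2} = \left(- \frac{1}{3}\right) \frac{1}{2} = - \frac{1}{6} \approx -0.16667$)
$r{\left(f \right)} = 5 f + 5 f^{2}$ ($r{\left(f \right)} = \left(f^{2} + f\right) 5 = \left(f + f^{2}\right) 5 = 5 f + 5 f^{2}$)
$F{\left(m \right)} = 10$ ($F{\left(m \right)} = 7 + 3 = 10$)
$d{\left(I,Y \right)} = - \frac{1}{6}$
$j{\left(q,W \right)} = \frac{16}{3}$ ($j{\left(q,W \right)} = -5 + \left(\left(-2\right) \left(- \frac{1}{6}\right) + 10\right) = -5 + \left(\frac{1}{3} + 10\right) = -5 + \frac{31}{3} = \frac{16}{3}$)
$j{\left(-2,23 \right)} - -170 = \frac{16}{3} - -170 = \frac{16}{3} + 170 = \frac{526}{3}$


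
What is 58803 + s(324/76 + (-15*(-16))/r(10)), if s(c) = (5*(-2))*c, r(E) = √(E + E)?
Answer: 1116447/19 - 240*√5 ≈ 58224.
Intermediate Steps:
r(E) = √2*√E (r(E) = √(2*E) = √2*√E)
s(c) = -10*c
58803 + s(324/76 + (-15*(-16))/r(10)) = 58803 - 10*(324/76 + (-15*(-16))/((√2*√10))) = 58803 - 10*(324*(1/76) + 240/((2*√5))) = 58803 - 10*(81/19 + 240*(√5/10)) = 58803 - 10*(81/19 + 24*√5) = 58803 + (-810/19 - 240*√5) = 1116447/19 - 240*√5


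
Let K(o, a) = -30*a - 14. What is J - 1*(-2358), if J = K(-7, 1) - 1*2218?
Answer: 96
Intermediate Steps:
K(o, a) = -14 - 30*a
J = -2262 (J = (-14 - 30*1) - 1*2218 = (-14 - 30) - 2218 = -44 - 2218 = -2262)
J - 1*(-2358) = -2262 - 1*(-2358) = -2262 + 2358 = 96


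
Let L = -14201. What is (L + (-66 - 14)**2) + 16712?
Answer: 8911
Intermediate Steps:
(L + (-66 - 14)**2) + 16712 = (-14201 + (-66 - 14)**2) + 16712 = (-14201 + (-80)**2) + 16712 = (-14201 + 6400) + 16712 = -7801 + 16712 = 8911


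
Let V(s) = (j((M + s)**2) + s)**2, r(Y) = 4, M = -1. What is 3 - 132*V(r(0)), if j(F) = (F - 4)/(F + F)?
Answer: -65138/27 ≈ -2412.5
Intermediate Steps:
j(F) = (-4 + F)/(2*F) (j(F) = (-4 + F)/((2*F)) = (-4 + F)*(1/(2*F)) = (-4 + F)/(2*F))
V(s) = (s + (-4 + (-1 + s)**2)/(2*(-1 + s)**2))**2 (V(s) = ((-4 + (-1 + s)**2)/(2*((-1 + s)**2)) + s)**2 = ((-4 + (-1 + s)**2)/(2*(-1 + s)**2) + s)**2 = (s + (-4 + (-1 + s)**2)/(2*(-1 + s)**2))**2)
3 - 132*V(r(0)) = 3 - 33*(-4 + (-1 + 4)**2 + 2*4*(-1 + 4)**2)**2/(-1 + 4)**4 = 3 - 33*(-4 + 3**2 + 2*4*3**2)**2/3**4 = 3 - 33*(-4 + 9 + 2*4*9)**2/81 = 3 - 33*(-4 + 9 + 72)**2/81 = 3 - 33*77**2/81 = 3 - 33*5929/81 = 3 - 132*5929/324 = 3 - 65219/27 = -65138/27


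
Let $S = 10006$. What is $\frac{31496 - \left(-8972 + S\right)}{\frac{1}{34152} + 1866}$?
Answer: $\frac{1040338224}{63727633} \approx 16.325$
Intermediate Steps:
$\frac{31496 - \left(-8972 + S\right)}{\frac{1}{34152} + 1866} = \frac{31496 + \left(8972 - 10006\right)}{\frac{1}{34152} + 1866} = \frac{31496 - 1034}{\frac{63727633}{34152}} = 30462 \cdot \frac{34152}{63727633} = \frac{1040338224}{63727633}$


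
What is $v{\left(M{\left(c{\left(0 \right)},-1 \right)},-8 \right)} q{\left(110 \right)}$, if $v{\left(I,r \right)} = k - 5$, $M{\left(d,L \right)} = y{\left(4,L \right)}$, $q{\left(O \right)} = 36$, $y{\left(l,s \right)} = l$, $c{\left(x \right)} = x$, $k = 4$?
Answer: $-36$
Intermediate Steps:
$M{\left(d,L \right)} = 4$
$v{\left(I,r \right)} = -1$ ($v{\left(I,r \right)} = 4 - 5 = -1$)
$v{\left(M{\left(c{\left(0 \right)},-1 \right)},-8 \right)} q{\left(110 \right)} = \left(-1\right) 36 = -36$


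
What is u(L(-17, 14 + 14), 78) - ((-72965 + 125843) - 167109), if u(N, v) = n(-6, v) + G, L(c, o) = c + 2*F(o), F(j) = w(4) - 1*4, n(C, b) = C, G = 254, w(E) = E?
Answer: 114479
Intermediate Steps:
F(j) = 0 (F(j) = 4 - 1*4 = 4 - 4 = 0)
L(c, o) = c (L(c, o) = c + 2*0 = c + 0 = c)
u(N, v) = 248 (u(N, v) = -6 + 254 = 248)
u(L(-17, 14 + 14), 78) - ((-72965 + 125843) - 167109) = 248 - ((-72965 + 125843) - 167109) = 248 - (52878 - 167109) = 248 - 1*(-114231) = 248 + 114231 = 114479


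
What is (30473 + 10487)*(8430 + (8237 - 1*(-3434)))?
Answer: 823336960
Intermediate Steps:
(30473 + 10487)*(8430 + (8237 - 1*(-3434))) = 40960*(8430 + (8237 + 3434)) = 40960*(8430 + 11671) = 40960*20101 = 823336960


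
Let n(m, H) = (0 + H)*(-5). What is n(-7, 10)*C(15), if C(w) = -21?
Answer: 1050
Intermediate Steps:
n(m, H) = -5*H (n(m, H) = H*(-5) = -5*H)
n(-7, 10)*C(15) = -5*10*(-21) = -50*(-21) = 1050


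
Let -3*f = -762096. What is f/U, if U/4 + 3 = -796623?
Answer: -31754/398313 ≈ -0.079721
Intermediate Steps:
U = -3186504 (U = -12 + 4*(-796623) = -12 - 3186492 = -3186504)
f = 254032 (f = -⅓*(-762096) = 254032)
f/U = 254032/(-3186504) = 254032*(-1/3186504) = -31754/398313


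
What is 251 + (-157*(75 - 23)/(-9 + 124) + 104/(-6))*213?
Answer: -2134647/115 ≈ -18562.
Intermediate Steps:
251 + (-157*(75 - 23)/(-9 + 124) + 104/(-6))*213 = 251 + (-157/(115/52) + 104*(-1/6))*213 = 251 + (-157/(115*(1/52)) - 52/3)*213 = 251 + (-157/115/52 - 52/3)*213 = 251 + (-157*52/115 - 52/3)*213 = 251 + (-8164/115 - 52/3)*213 = 251 - 30472/345*213 = 251 - 2163512/115 = -2134647/115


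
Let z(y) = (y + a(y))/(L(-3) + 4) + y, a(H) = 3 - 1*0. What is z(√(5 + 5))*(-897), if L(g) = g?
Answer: -2691 - 1794*√10 ≈ -8364.1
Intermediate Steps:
a(H) = 3 (a(H) = 3 + 0 = 3)
z(y) = 3 + 2*y (z(y) = (y + 3)/(-3 + 4) + y = (3 + y)/1 + y = (3 + y)*1 + y = (3 + y) + y = 3 + 2*y)
z(√(5 + 5))*(-897) = (3 + 2*√(5 + 5))*(-897) = (3 + 2*√10)*(-897) = -2691 - 1794*√10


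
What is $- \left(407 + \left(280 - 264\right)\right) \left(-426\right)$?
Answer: $180198$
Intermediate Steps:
$- \left(407 + \left(280 - 264\right)\right) \left(-426\right) = - \left(407 + 16\right) \left(-426\right) = - 423 \left(-426\right) = \left(-1\right) \left(-180198\right) = 180198$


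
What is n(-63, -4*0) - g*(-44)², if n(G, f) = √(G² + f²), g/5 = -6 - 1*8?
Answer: 135583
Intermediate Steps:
g = -70 (g = 5*(-6 - 1*8) = 5*(-6 - 8) = 5*(-14) = -70)
n(-63, -4*0) - g*(-44)² = √((-63)² + (-4*0)²) - (-70)*(-44)² = √(3969 + 0²) - (-70)*1936 = √(3969 + 0) - 1*(-135520) = √3969 + 135520 = 63 + 135520 = 135583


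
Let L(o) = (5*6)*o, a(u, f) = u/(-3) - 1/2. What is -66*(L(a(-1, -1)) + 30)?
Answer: -1650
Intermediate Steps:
a(u, f) = -½ - u/3 (a(u, f) = u*(-⅓) - 1*½ = -u/3 - ½ = -½ - u/3)
L(o) = 30*o
-66*(L(a(-1, -1)) + 30) = -66*(30*(-½ - ⅓*(-1)) + 30) = -66*(30*(-½ + ⅓) + 30) = -66*(30*(-⅙) + 30) = -66*(-5 + 30) = -66*25 = -1650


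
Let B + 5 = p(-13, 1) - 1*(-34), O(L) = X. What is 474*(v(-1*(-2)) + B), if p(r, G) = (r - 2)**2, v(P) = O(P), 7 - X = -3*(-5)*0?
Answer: 123714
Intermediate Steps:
X = 7 (X = 7 - (-3*(-5))*0 = 7 - 15*0 = 7 - 1*0 = 7 + 0 = 7)
O(L) = 7
v(P) = 7
p(r, G) = (-2 + r)**2
B = 254 (B = -5 + ((-2 - 13)**2 - 1*(-34)) = -5 + ((-15)**2 + 34) = -5 + (225 + 34) = -5 + 259 = 254)
474*(v(-1*(-2)) + B) = 474*(7 + 254) = 474*261 = 123714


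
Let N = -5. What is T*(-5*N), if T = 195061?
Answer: 4876525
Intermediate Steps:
T*(-5*N) = 195061*(-5*(-5)) = 195061*25 = 4876525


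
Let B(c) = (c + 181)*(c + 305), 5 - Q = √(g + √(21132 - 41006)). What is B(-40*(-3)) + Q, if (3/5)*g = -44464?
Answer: 127930 - √(-666960 + 9*I*√19874)/3 ≈ 1.2793e+5 - 272.23*I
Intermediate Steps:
g = -222320/3 (g = (5/3)*(-44464) = -222320/3 ≈ -74107.)
Q = 5 - √(-222320/3 + I*√19874) (Q = 5 - √(-222320/3 + √(21132 - 41006)) = 5 - √(-222320/3 + √(-19874)) = 5 - √(-222320/3 + I*√19874) ≈ 4.7411 - 272.23*I)
B(c) = (181 + c)*(305 + c)
B(-40*(-3)) + Q = (55205 + (-40*(-3))² + 486*(-40*(-3))) + (5 - √(-666960 + 9*I*√19874)/3) = (55205 + 120² + 486*120) + (5 - √(-666960 + 9*I*√19874)/3) = (55205 + 14400 + 58320) + (5 - √(-666960 + 9*I*√19874)/3) = 127925 + (5 - √(-666960 + 9*I*√19874)/3) = 127930 - √(-666960 + 9*I*√19874)/3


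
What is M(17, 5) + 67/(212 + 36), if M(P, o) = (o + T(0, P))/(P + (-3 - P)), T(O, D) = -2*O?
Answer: -1039/744 ≈ -1.3965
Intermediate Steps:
M(P, o) = -o/3 (M(P, o) = (o - 2*0)/(P + (-3 - P)) = (o + 0)/(-3) = o*(-⅓) = -o/3)
M(17, 5) + 67/(212 + 36) = -⅓*5 + 67/(212 + 36) = -5/3 + 67/248 = -1039/744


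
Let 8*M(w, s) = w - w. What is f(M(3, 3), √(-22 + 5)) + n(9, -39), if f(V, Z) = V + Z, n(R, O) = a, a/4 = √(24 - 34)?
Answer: I*(√17 + 4*√10) ≈ 16.772*I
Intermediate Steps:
a = 4*I*√10 (a = 4*√(24 - 34) = 4*√(-10) = 4*(I*√10) = 4*I*√10 ≈ 12.649*I)
M(w, s) = 0 (M(w, s) = (w - w)/8 = (⅛)*0 = 0)
n(R, O) = 4*I*√10
f(M(3, 3), √(-22 + 5)) + n(9, -39) = (0 + √(-22 + 5)) + 4*I*√10 = (0 + √(-17)) + 4*I*√10 = (0 + I*√17) + 4*I*√10 = I*√17 + 4*I*√10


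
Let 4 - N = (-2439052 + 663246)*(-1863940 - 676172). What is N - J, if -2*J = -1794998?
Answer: -4510747027767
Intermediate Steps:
J = 897499 (J = -1/2*(-1794998) = 897499)
N = -4510746130268 (N = 4 - (-2439052 + 663246)*(-1863940 - 676172) = 4 - (-1775806)*(-2540112) = 4 - 1*4510746130272 = 4 - 4510746130272 = -4510746130268)
N - J = -4510746130268 - 1*897499 = -4510746130268 - 897499 = -4510747027767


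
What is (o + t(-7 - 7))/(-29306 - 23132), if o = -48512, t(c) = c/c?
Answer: 48511/52438 ≈ 0.92511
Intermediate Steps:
t(c) = 1
(o + t(-7 - 7))/(-29306 - 23132) = (-48512 + 1)/(-29306 - 23132) = -48511/(-52438) = -48511*(-1/52438) = 48511/52438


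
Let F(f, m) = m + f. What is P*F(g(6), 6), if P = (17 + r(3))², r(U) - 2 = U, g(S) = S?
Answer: 5808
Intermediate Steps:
r(U) = 2 + U
F(f, m) = f + m
P = 484 (P = (17 + (2 + 3))² = (17 + 5)² = 22² = 484)
P*F(g(6), 6) = 484*(6 + 6) = 484*12 = 5808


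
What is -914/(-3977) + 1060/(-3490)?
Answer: -102576/1387973 ≈ -0.073903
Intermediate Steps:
-914/(-3977) + 1060/(-3490) = -914*(-1/3977) + 1060*(-1/3490) = 914/3977 - 106/349 = -102576/1387973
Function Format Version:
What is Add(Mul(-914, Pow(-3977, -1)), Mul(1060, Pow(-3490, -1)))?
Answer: Rational(-102576, 1387973) ≈ -0.073903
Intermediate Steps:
Add(Mul(-914, Pow(-3977, -1)), Mul(1060, Pow(-3490, -1))) = Add(Mul(-914, Rational(-1, 3977)), Mul(1060, Rational(-1, 3490))) = Add(Rational(914, 3977), Rational(-106, 349)) = Rational(-102576, 1387973)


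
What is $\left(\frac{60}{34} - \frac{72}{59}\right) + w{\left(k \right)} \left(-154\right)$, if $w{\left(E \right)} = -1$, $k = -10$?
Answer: $\frac{155008}{1003} \approx 154.54$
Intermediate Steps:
$\left(\frac{60}{34} - \frac{72}{59}\right) + w{\left(k \right)} \left(-154\right) = \left(\frac{60}{34} - \frac{72}{59}\right) - -154 = \left(60 \cdot \frac{1}{34} - \frac{72}{59}\right) + 154 = \left(\frac{30}{17} - \frac{72}{59}\right) + 154 = \frac{546}{1003} + 154 = \frac{155008}{1003}$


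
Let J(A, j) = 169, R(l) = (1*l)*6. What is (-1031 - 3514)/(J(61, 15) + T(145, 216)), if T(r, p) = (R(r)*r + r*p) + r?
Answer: -4545/157784 ≈ -0.028805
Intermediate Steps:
R(l) = 6*l (R(l) = l*6 = 6*l)
T(r, p) = r + 6*r² + p*r (T(r, p) = ((6*r)*r + r*p) + r = (6*r² + p*r) + r = r + 6*r² + p*r)
(-1031 - 3514)/(J(61, 15) + T(145, 216)) = (-1031 - 3514)/(169 + 145*(1 + 216 + 6*145)) = -4545/(169 + 145*(1 + 216 + 870)) = -4545/(169 + 145*1087) = -4545/(169 + 157615) = -4545/157784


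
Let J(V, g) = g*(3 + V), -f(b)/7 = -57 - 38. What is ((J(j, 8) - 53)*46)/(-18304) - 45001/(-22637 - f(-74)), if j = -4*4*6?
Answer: 419499057/106629952 ≈ 3.9342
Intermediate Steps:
f(b) = 665 (f(b) = -7*(-57 - 38) = -7*(-95) = 665)
j = -96 (j = -16*6 = -96)
((J(j, 8) - 53)*46)/(-18304) - 45001/(-22637 - f(-74)) = ((8*(3 - 96) - 53)*46)/(-18304) - 45001/(-22637 - 1*665) = ((8*(-93) - 53)*46)*(-1/18304) - 45001/(-22637 - 665) = ((-744 - 53)*46)*(-1/18304) - 45001/(-23302) = -797*46*(-1/18304) - 45001*(-1/23302) = -36662*(-1/18304) + 45001/23302 = 18331/9152 + 45001/23302 = 419499057/106629952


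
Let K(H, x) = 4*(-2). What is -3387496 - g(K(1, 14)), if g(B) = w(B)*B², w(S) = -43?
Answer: -3384744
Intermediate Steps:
K(H, x) = -8
g(B) = -43*B²
-3387496 - g(K(1, 14)) = -3387496 - (-43)*(-8)² = -3387496 - (-43)*64 = -3387496 - 1*(-2752) = -3387496 + 2752 = -3384744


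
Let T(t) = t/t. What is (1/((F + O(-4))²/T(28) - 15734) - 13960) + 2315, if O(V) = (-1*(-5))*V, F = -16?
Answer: -168130511/14438 ≈ -11645.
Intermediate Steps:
O(V) = 5*V
T(t) = 1
(1/((F + O(-4))²/T(28) - 15734) - 13960) + 2315 = (1/((-16 + 5*(-4))²/1 - 15734) - 13960) + 2315 = (1/((-16 - 20)²*1 - 15734) - 13960) + 2315 = (1/((-36)²*1 - 15734) - 13960) + 2315 = (1/(1296*1 - 15734) - 13960) + 2315 = (1/(1296 - 15734) - 13960) + 2315 = (1/(-14438) - 13960) + 2315 = (-1/14438 - 13960) + 2315 = -201554481/14438 + 2315 = -168130511/14438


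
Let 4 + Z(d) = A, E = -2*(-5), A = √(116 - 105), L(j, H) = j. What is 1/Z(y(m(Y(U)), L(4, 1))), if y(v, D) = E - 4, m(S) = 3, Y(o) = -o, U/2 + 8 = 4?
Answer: -⅘ - √11/5 ≈ -1.4633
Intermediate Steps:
U = -8 (U = -16 + 2*4 = -16 + 8 = -8)
A = √11 ≈ 3.3166
E = 10
y(v, D) = 6 (y(v, D) = 10 - 4 = 6)
Z(d) = -4 + √11
1/Z(y(m(Y(U)), L(4, 1))) = 1/(-4 + √11)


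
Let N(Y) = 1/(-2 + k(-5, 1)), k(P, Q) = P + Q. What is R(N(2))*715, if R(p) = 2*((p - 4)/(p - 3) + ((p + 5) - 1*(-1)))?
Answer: 582725/57 ≈ 10223.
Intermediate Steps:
N(Y) = -⅙ (N(Y) = 1/(-2 + (-5 + 1)) = 1/(-2 - 4) = 1/(-6) = -⅙)
R(p) = 12 + 2*p + 2*(-4 + p)/(-3 + p) (R(p) = 2*((-4 + p)/(-3 + p) + ((5 + p) + 1)) = 2*((-4 + p)/(-3 + p) + (6 + p)) = 2*(6 + p + (-4 + p)/(-3 + p)) = 12 + 2*p + 2*(-4 + p)/(-3 + p))
R(N(2))*715 = (2*(-22 + (-⅙)² + 4*(-⅙))/(-3 - ⅙))*715 = (2*(-22 + 1/36 - ⅔)/(-19/6))*715 = (2*(-6/19)*(-815/36))*715 = (815/57)*715 = 582725/57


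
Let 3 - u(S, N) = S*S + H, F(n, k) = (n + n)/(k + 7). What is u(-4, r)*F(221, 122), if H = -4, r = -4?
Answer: -1326/43 ≈ -30.837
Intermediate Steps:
F(n, k) = 2*n/(7 + k) (F(n, k) = (2*n)/(7 + k) = 2*n/(7 + k))
u(S, N) = 7 - S² (u(S, N) = 3 - (S*S - 4) = 3 - (S² - 4) = 3 - (-4 + S²) = 3 + (4 - S²) = 7 - S²)
u(-4, r)*F(221, 122) = (7 - 1*(-4)²)*(2*221/(7 + 122)) = (7 - 1*16)*(2*221/129) = (7 - 16)*(2*221*(1/129)) = -9*442/129 = -1326/43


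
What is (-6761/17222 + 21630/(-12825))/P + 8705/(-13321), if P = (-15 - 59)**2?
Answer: -702318602940859/1074112986398760 ≈ -0.65386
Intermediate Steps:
P = 5476 (P = (-74)**2 = 5476)
(-6761/17222 + 21630/(-12825))/P + 8705/(-13321) = (-6761/17222 + 21630/(-12825))/5476 + 8705/(-13321) = (-6761*1/17222 + 21630*(-1/12825))*(1/5476) + 8705*(-1/13321) = (-6761/17222 - 1442/855)*(1/5476) - 8705/13321 = -30614779/14724810*1/5476 - 8705/13321 = -30614779/80633059560 - 8705/13321 = -702318602940859/1074112986398760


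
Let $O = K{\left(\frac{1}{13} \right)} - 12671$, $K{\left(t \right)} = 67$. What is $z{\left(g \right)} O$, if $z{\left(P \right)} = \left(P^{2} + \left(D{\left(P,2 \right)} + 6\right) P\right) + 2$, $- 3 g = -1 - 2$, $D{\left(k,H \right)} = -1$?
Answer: $-100832$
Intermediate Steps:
$O = -12604$ ($O = 67 - 12671 = -12604$)
$g = 1$ ($g = - \frac{-1 - 2}{3} = \left(- \frac{1}{3}\right) \left(-3\right) = 1$)
$z{\left(P \right)} = 2 + P^{2} + 5 P$ ($z{\left(P \right)} = \left(P^{2} + \left(-1 + 6\right) P\right) + 2 = \left(P^{2} + 5 P\right) + 2 = 2 + P^{2} + 5 P$)
$z{\left(g \right)} O = \left(2 + 1^{2} + 5 \cdot 1\right) \left(-12604\right) = \left(2 + 1 + 5\right) \left(-12604\right) = 8 \left(-12604\right) = -100832$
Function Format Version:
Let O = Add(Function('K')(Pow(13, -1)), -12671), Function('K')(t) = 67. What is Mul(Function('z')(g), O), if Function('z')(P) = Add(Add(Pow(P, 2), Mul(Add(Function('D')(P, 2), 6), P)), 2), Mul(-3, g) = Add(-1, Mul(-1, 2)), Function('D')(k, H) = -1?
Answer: -100832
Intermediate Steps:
O = -12604 (O = Add(67, -12671) = -12604)
g = 1 (g = Mul(Rational(-1, 3), Add(-1, Mul(-1, 2))) = Mul(Rational(-1, 3), Add(-1, -2)) = Mul(Rational(-1, 3), -3) = 1)
Function('z')(P) = Add(2, Pow(P, 2), Mul(5, P)) (Function('z')(P) = Add(Add(Pow(P, 2), Mul(Add(-1, 6), P)), 2) = Add(Add(Pow(P, 2), Mul(5, P)), 2) = Add(2, Pow(P, 2), Mul(5, P)))
Mul(Function('z')(g), O) = Mul(Add(2, Pow(1, 2), Mul(5, 1)), -12604) = Mul(Add(2, 1, 5), -12604) = Mul(8, -12604) = -100832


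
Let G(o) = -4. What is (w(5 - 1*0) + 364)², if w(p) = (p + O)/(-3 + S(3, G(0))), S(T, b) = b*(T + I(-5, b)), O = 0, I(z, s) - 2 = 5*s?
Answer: 430687009/3249 ≈ 1.3256e+5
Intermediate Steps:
I(z, s) = 2 + 5*s
S(T, b) = b*(2 + T + 5*b) (S(T, b) = b*(T + (2 + 5*b)) = b*(2 + T + 5*b))
w(p) = p/57 (w(p) = (p + 0)/(-3 - 4*(2 + 3 + 5*(-4))) = p/(-3 - 4*(2 + 3 - 20)) = p/(-3 - 4*(-15)) = p/(-3 + 60) = p/57)
(w(5 - 1*0) + 364)² = ((5 - 1*0)/57 + 364)² = ((5 + 0)/57 + 364)² = ((1/57)*5 + 364)² = (5/57 + 364)² = (20753/57)² = 430687009/3249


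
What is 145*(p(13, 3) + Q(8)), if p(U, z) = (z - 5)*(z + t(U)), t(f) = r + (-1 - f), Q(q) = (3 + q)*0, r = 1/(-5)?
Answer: 3248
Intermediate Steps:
r = -1/5 ≈ -0.20000
Q(q) = 0
t(f) = -6/5 - f (t(f) = -1/5 + (-1 - f) = -6/5 - f)
p(U, z) = (-5 + z)*(-6/5 + z - U) (p(U, z) = (z - 5)*(z + (-6/5 - U)) = (-5 + z)*(-6/5 + z - U))
145*(p(13, 3) + Q(8)) = 145*((6 + 3**2 + 5*13 - 31/5*3 - 1*13*3) + 0) = 145*((6 + 9 + 65 - 93/5 - 39) + 0) = 145*(112/5 + 0) = 145*(112/5) = 3248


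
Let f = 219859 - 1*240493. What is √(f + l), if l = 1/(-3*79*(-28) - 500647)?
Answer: 5*I*√201426523092109/494011 ≈ 143.65*I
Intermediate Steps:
l = -1/494011 (l = 1/(-237*(-28) - 500647) = 1/(6636 - 500647) = 1/(-494011) = -1/494011 ≈ -2.0242e-6)
f = -20634 (f = 219859 - 240493 = -20634)
√(f + l) = √(-20634 - 1/494011) = √(-10193422975/494011) = 5*I*√201426523092109/494011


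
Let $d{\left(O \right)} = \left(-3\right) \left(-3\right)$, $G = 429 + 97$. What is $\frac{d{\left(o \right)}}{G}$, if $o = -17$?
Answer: $\frac{9}{526} \approx 0.01711$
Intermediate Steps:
$G = 526$
$d{\left(O \right)} = 9$
$\frac{d{\left(o \right)}}{G} = \frac{9}{526}$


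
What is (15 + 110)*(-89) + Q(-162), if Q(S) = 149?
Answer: -10976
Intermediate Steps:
(15 + 110)*(-89) + Q(-162) = (15 + 110)*(-89) + 149 = 125*(-89) + 149 = -11125 + 149 = -10976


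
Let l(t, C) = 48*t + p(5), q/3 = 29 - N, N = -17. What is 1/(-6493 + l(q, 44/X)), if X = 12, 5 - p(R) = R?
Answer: 1/131 ≈ 0.0076336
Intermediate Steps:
p(R) = 5 - R
q = 138 (q = 3*(29 - 1*(-17)) = 3*(29 + 17) = 3*46 = 138)
l(t, C) = 48*t (l(t, C) = 48*t + (5 - 1*5) = 48*t + (5 - 5) = 48*t + 0 = 48*t)
1/(-6493 + l(q, 44/X)) = 1/(-6493 + 48*138) = 1/(-6493 + 6624) = 1/131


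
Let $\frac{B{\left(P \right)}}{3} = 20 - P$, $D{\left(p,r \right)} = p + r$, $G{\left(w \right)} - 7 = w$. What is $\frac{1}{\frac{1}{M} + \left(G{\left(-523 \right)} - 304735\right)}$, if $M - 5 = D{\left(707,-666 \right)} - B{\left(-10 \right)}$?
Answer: $- \frac{44}{13431045} \approx -3.276 \cdot 10^{-6}$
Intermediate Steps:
$G{\left(w \right)} = 7 + w$
$B{\left(P \right)} = 60 - 3 P$ ($B{\left(P \right)} = 3 \left(20 - P\right) = 60 - 3 P$)
$M = -44$ ($M = 5 + \left(\left(707 - 666\right) - \left(60 - -30\right)\right) = 5 + \left(41 - \left(60 + 30\right)\right) = 5 + \left(41 - 90\right) = 5 - 49 = -44$)
$\frac{1}{\frac{1}{M} + \left(G{\left(-523 \right)} - 304735\right)} = \frac{1}{\frac{1}{-44} + \left(\left(7 - 523\right) - 304735\right)} = \frac{1}{- \frac{1}{44} - 305251} = \frac{1}{- \frac{13431045}{44}} = - \frac{44}{13431045}$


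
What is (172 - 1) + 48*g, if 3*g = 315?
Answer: 5211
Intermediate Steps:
g = 105 (g = (1/3)*315 = 105)
(172 - 1) + 48*g = (172 - 1) + 48*105 = 171 + 5040 = 5211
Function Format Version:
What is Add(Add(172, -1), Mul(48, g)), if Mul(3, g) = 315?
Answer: 5211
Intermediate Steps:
g = 105 (g = Mul(Rational(1, 3), 315) = 105)
Add(Add(172, -1), Mul(48, g)) = Add(Add(172, -1), Mul(48, 105)) = Add(171, 5040) = 5211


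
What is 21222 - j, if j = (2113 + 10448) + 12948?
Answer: -4287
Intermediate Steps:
j = 25509 (j = 12561 + 12948 = 25509)
21222 - j = 21222 - 1*25509 = 21222 - 25509 = -4287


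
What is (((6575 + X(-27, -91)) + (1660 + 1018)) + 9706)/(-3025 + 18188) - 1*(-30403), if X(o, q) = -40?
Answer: 461019608/15163 ≈ 30404.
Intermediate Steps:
(((6575 + X(-27, -91)) + (1660 + 1018)) + 9706)/(-3025 + 18188) - 1*(-30403) = (((6575 - 40) + (1660 + 1018)) + 9706)/(-3025 + 18188) - 1*(-30403) = ((6535 + 2678) + 9706)/15163 + 30403 = (9213 + 9706)*(1/15163) + 30403 = 18919*(1/15163) + 30403 = 18919/15163 + 30403 = 461019608/15163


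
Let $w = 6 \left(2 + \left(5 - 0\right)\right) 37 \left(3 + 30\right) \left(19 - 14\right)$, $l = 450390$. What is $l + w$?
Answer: $706800$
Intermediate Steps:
$w = 256410$ ($w = 6 \left(2 + \left(5 + 0\right)\right) 37 \cdot 33 \cdot 5 = 6 \left(2 + 5\right) 37 \cdot 165 = 6 \cdot 7 \cdot 37 \cdot 165 = 42 \cdot 37 \cdot 165 = 1554 \cdot 165 = 256410$)
$l + w = 450390 + 256410 = 706800$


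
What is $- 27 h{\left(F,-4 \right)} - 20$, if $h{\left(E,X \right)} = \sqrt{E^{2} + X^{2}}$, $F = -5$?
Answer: $-20 - 27 \sqrt{41} \approx -192.88$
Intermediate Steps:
$- 27 h{\left(F,-4 \right)} - 20 = - 27 \sqrt{\left(-5\right)^{2} + \left(-4\right)^{2}} - 20 = - 27 \sqrt{25 + 16} - 20 = - 27 \sqrt{41} - 20 = -20 - 27 \sqrt{41}$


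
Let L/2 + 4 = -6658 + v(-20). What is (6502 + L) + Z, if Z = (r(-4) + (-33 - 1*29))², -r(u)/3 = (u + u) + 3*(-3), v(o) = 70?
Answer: -6561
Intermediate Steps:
r(u) = 27 - 6*u (r(u) = -3*((u + u) + 3*(-3)) = -3*(2*u - 9) = -3*(-9 + 2*u) = 27 - 6*u)
Z = 121 (Z = ((27 - 6*(-4)) + (-33 - 1*29))² = ((27 + 24) + (-33 - 29))² = (51 - 62)² = (-11)² = 121)
L = -13184 (L = -8 + 2*(-6658 + 70) = -8 + 2*(-6588) = -8 - 13176 = -13184)
(6502 + L) + Z = (6502 - 13184) + 121 = -6682 + 121 = -6561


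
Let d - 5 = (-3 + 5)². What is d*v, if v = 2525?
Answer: 22725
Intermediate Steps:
d = 9 (d = 5 + (-3 + 5)² = 5 + 2² = 5 + 4 = 9)
d*v = 9*2525 = 22725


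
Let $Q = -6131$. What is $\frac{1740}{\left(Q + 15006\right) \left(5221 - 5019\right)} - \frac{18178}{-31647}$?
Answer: $\frac{3264367528}{5673515925} \approx 0.57537$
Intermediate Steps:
$\frac{1740}{\left(Q + 15006\right) \left(5221 - 5019\right)} - \frac{18178}{-31647} = \frac{1740}{\left(-6131 + 15006\right) \left(5221 - 5019\right)} - \frac{18178}{-31647} = \frac{1740}{8875 \cdot 202} - - \frac{18178}{31647} = \frac{1740}{1792750} + \frac{18178}{31647} = 1740 \cdot \frac{1}{1792750} + \frac{18178}{31647} = \frac{174}{179275} + \frac{18178}{31647} = \frac{3264367528}{5673515925}$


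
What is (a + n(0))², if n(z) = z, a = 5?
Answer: 25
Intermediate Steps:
(a + n(0))² = (5 + 0)² = 5² = 25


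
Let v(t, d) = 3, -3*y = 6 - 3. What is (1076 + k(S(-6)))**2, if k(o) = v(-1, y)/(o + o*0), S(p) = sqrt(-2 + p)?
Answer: 9262199/8 - 1614*I*sqrt(2) ≈ 1.1578e+6 - 2282.5*I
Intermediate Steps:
y = -1 (y = -(6 - 3)/3 = -1/3*3 = -1)
k(o) = 3/o (k(o) = 3/(o + o*0) = 3/(o + 0) = 3/o)
(1076 + k(S(-6)))**2 = (1076 + 3/(sqrt(-2 - 6)))**2 = (1076 + 3/(sqrt(-8)))**2 = (1076 + 3/((2*I*sqrt(2))))**2 = (1076 + 3*(-I*sqrt(2)/4))**2 = (1076 - 3*I*sqrt(2)/4)**2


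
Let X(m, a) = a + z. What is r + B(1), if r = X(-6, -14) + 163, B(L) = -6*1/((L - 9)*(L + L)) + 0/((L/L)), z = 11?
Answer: 1283/8 ≈ 160.38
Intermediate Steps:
X(m, a) = 11 + a (X(m, a) = a + 11 = 11 + a)
B(L) = -3/(L*(-9 + L)) (B(L) = -6*1/(2*L*(-9 + L)) + 0/1 = -6*1/(2*L*(-9 + L)) + 0*1 = -3/(L*(-9 + L)) + 0 = -3/(L*(-9 + L)))
r = 160 (r = (11 - 14) + 163 = -3 + 163 = 160)
r + B(1) = 160 - 3/(1*(-9 + 1)) = 160 - 3*1/(-8) = 160 - 3*1*(-⅛) = 160 + 3/8 = 1283/8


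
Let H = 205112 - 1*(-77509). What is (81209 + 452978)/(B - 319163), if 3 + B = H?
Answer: -534187/36545 ≈ -14.617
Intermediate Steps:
H = 282621 (H = 205112 + 77509 = 282621)
B = 282618 (B = -3 + 282621 = 282618)
(81209 + 452978)/(B - 319163) = (81209 + 452978)/(282618 - 319163) = 534187/(-36545) = 534187*(-1/36545) = -534187/36545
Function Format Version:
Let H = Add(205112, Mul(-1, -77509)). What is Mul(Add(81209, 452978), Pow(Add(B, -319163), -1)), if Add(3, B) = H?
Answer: Rational(-534187, 36545) ≈ -14.617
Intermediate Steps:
H = 282621 (H = Add(205112, 77509) = 282621)
B = 282618 (B = Add(-3, 282621) = 282618)
Mul(Add(81209, 452978), Pow(Add(B, -319163), -1)) = Mul(Add(81209, 452978), Pow(Add(282618, -319163), -1)) = Mul(534187, Pow(-36545, -1)) = Mul(534187, Rational(-1, 36545)) = Rational(-534187, 36545)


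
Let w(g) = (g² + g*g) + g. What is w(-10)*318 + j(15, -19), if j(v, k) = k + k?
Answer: 60382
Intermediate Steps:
w(g) = g + 2*g² (w(g) = (g² + g²) + g = 2*g² + g = g + 2*g²)
j(v, k) = 2*k
w(-10)*318 + j(15, -19) = -10*(1 + 2*(-10))*318 + 2*(-19) = -10*(1 - 20)*318 - 38 = -10*(-19)*318 - 38 = 190*318 - 38 = 60420 - 38 = 60382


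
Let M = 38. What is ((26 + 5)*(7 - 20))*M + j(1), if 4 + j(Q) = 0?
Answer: -15318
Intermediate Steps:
j(Q) = -4 (j(Q) = -4 + 0 = -4)
((26 + 5)*(7 - 20))*M + j(1) = ((26 + 5)*(7 - 20))*38 - 4 = (31*(-13))*38 - 4 = -403*38 - 4 = -15314 - 4 = -15318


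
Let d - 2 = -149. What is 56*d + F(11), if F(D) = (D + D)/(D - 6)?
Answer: -41138/5 ≈ -8227.6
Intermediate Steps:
d = -147 (d = 2 - 149 = -147)
F(D) = 2*D/(-6 + D) (F(D) = (2*D)/(-6 + D) = 2*D/(-6 + D))
56*d + F(11) = 56*(-147) + 2*11/(-6 + 11) = -8232 + 2*11/5 = -8232 + 2*11*(⅕) = -8232 + 22/5 = -41138/5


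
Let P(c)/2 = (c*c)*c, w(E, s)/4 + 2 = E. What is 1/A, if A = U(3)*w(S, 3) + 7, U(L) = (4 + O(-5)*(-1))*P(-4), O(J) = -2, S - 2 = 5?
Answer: -1/15353 ≈ -6.5134e-5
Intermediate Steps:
S = 7 (S = 2 + 5 = 7)
w(E, s) = -8 + 4*E
P(c) = 2*c³ (P(c) = 2*((c*c)*c) = 2*(c²*c) = 2*c³)
U(L) = -768 (U(L) = (4 - 2*(-1))*(2*(-4)³) = (4 + 2)*(2*(-64)) = 6*(-128) = -768)
A = -15353 (A = -768*(-8 + 4*7) + 7 = -768*(-8 + 28) + 7 = -768*20 + 7 = -15360 + 7 = -15353)
1/A = 1/(-15353) = -1/15353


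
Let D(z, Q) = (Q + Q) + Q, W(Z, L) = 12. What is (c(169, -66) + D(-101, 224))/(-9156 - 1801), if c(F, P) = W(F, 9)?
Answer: -684/10957 ≈ -0.062426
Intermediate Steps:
c(F, P) = 12
D(z, Q) = 3*Q (D(z, Q) = 2*Q + Q = 3*Q)
(c(169, -66) + D(-101, 224))/(-9156 - 1801) = (12 + 3*224)/(-9156 - 1801) = (12 + 672)/(-10957) = 684*(-1/10957) = -684/10957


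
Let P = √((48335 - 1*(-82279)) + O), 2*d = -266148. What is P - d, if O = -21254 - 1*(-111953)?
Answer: 133074 + √221313 ≈ 1.3354e+5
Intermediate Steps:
d = -133074 (d = (½)*(-266148) = -133074)
O = 90699 (O = -21254 + 111953 = 90699)
P = √221313 (P = √((48335 - 1*(-82279)) + 90699) = √((48335 + 82279) + 90699) = √(130614 + 90699) = √221313 ≈ 470.44)
P - d = √221313 - 1*(-133074) = √221313 + 133074 = 133074 + √221313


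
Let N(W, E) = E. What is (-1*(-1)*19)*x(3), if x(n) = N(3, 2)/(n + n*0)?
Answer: 38/3 ≈ 12.667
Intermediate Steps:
x(n) = 2/n (x(n) = 2/(n + n*0) = 2/(n + 0) = 2/n)
(-1*(-1)*19)*x(3) = (-1*(-1)*19)*(2/3) = (1*19)*(2*(⅓)) = 19*(⅔) = 38/3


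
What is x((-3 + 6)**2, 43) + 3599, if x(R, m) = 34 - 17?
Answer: 3616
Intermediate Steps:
x(R, m) = 17
x((-3 + 6)**2, 43) + 3599 = 17 + 3599 = 3616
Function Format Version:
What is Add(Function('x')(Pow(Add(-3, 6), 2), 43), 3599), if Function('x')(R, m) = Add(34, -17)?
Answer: 3616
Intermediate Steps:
Function('x')(R, m) = 17
Add(Function('x')(Pow(Add(-3, 6), 2), 43), 3599) = Add(17, 3599) = 3616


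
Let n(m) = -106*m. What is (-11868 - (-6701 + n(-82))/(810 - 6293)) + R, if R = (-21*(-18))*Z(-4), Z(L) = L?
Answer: -73360549/5483 ≈ -13380.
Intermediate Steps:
R = -1512 (R = -21*(-18)*(-4) = 378*(-4) = -1512)
(-11868 - (-6701 + n(-82))/(810 - 6293)) + R = (-11868 - (-6701 - 106*(-82))/(810 - 6293)) - 1512 = (-11868 - (-6701 + 8692)/(-5483)) - 1512 = (-11868 - 1991*(-1)/5483) - 1512 = (-11868 - 1*(-1991/5483)) - 1512 = (-11868 + 1991/5483) - 1512 = -65070253/5483 - 1512 = -73360549/5483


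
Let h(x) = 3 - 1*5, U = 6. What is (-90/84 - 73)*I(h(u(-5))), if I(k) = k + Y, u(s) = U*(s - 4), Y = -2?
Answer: 2074/7 ≈ 296.29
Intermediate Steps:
u(s) = -24 + 6*s (u(s) = 6*(s - 4) = 6*(-4 + s) = -24 + 6*s)
h(x) = -2 (h(x) = 3 - 5 = -2)
I(k) = -2 + k (I(k) = k - 2 = -2 + k)
(-90/84 - 73)*I(h(u(-5))) = (-90/84 - 73)*(-2 - 2) = (-90*1/84 - 73)*(-4) = (-15/14 - 73)*(-4) = -1037/14*(-4) = 2074/7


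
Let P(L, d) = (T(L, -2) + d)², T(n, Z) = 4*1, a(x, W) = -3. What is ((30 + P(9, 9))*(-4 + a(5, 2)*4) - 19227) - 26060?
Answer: -48471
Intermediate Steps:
T(n, Z) = 4
P(L, d) = (4 + d)²
((30 + P(9, 9))*(-4 + a(5, 2)*4) - 19227) - 26060 = ((30 + (4 + 9)²)*(-4 - 3*4) - 19227) - 26060 = ((30 + 13²)*(-4 - 12) - 19227) - 26060 = ((30 + 169)*(-16) - 19227) - 26060 = (199*(-16) - 19227) - 26060 = (-3184 - 19227) - 26060 = -22411 - 26060 = -48471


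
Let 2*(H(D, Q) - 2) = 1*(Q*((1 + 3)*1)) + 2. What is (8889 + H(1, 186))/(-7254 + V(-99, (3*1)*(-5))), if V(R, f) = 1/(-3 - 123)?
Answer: -1167264/914005 ≈ -1.2771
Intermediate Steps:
V(R, f) = -1/126 (V(R, f) = 1/(-126) = -1/126)
H(D, Q) = 3 + 2*Q (H(D, Q) = 2 + (1*(Q*((1 + 3)*1)) + 2)/2 = 2 + (1*(Q*(4*1)) + 2)/2 = 2 + (1*(Q*4) + 2)/2 = 2 + (1*(4*Q) + 2)/2 = 2 + (4*Q + 2)/2 = 2 + (2 + 4*Q)/2 = 2 + (1 + 2*Q) = 3 + 2*Q)
(8889 + H(1, 186))/(-7254 + V(-99, (3*1)*(-5))) = (8889 + (3 + 2*186))/(-7254 - 1/126) = (8889 + (3 + 372))/(-914005/126) = (8889 + 375)*(-126/914005) = 9264*(-126/914005) = -1167264/914005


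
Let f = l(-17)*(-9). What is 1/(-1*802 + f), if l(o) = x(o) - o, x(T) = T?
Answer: -1/802 ≈ -0.0012469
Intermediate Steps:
l(o) = 0 (l(o) = o - o = 0)
f = 0 (f = 0*(-9) = 0)
1/(-1*802 + f) = 1/(-1*802 + 0) = 1/(-802 + 0) = 1/(-802) = -1/802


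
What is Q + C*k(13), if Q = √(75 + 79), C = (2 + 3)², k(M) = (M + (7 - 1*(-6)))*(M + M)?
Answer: 16900 + √154 ≈ 16912.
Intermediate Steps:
k(M) = 2*M*(13 + M) (k(M) = (M + (7 + 6))*(2*M) = (M + 13)*(2*M) = (13 + M)*(2*M) = 2*M*(13 + M))
C = 25 (C = 5² = 25)
Q = √154 ≈ 12.410
Q + C*k(13) = √154 + 25*(2*13*(13 + 13)) = √154 + 25*(2*13*26) = √154 + 25*676 = √154 + 16900 = 16900 + √154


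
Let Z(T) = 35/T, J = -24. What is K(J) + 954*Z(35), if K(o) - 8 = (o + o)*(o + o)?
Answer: 3266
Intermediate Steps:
K(o) = 8 + 4*o² (K(o) = 8 + (o + o)*(o + o) = 8 + (2*o)*(2*o) = 8 + 4*o²)
K(J) + 954*Z(35) = (8 + 4*(-24)²) + 954*(35/35) = (8 + 4*576) + 954*(35*(1/35)) = (8 + 2304) + 954*1 = 2312 + 954 = 3266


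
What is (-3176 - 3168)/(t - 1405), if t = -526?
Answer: 6344/1931 ≈ 3.2853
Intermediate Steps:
(-3176 - 3168)/(t - 1405) = (-3176 - 3168)/(-526 - 1405) = -6344/(-1931) = -6344*(-1/1931) = 6344/1931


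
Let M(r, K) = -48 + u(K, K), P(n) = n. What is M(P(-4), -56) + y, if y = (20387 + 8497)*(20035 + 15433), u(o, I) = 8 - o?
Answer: 1024457728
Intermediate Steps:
y = 1024457712 (y = 28884*35468 = 1024457712)
M(r, K) = -40 - K (M(r, K) = -48 + (8 - K) = -40 - K)
M(P(-4), -56) + y = (-40 - 1*(-56)) + 1024457712 = (-40 + 56) + 1024457712 = 16 + 1024457712 = 1024457728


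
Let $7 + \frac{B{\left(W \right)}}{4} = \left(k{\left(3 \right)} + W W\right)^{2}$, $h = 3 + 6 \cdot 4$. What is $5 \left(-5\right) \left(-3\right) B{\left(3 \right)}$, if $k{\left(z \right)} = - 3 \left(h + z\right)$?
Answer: $1966200$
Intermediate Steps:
$h = 27$ ($h = 3 + 24 = 27$)
$k{\left(z \right)} = -81 - 3 z$ ($k{\left(z \right)} = - 3 \left(27 + z\right) = -81 - 3 z$)
$B{\left(W \right)} = -28 + 4 \left(-90 + W^{2}\right)^{2}$ ($B{\left(W \right)} = -28 + 4 \left(\left(-81 - 9\right) + W W\right)^{2} = -28 + 4 \left(\left(-81 - 9\right) + W^{2}\right)^{2} = -28 + 4 \left(-90 + W^{2}\right)^{2}$)
$5 \left(-5\right) \left(-3\right) B{\left(3 \right)} = 5 \left(-5\right) \left(-3\right) \left(-28 + 4 \left(-90 + 3^{2}\right)^{2}\right) = \left(-25\right) \left(-3\right) \left(-28 + 4 \left(-90 + 9\right)^{2}\right) = 75 \left(-28 + 4 \left(-81\right)^{2}\right) = 75 \left(-28 + 4 \cdot 6561\right) = 75 \left(-28 + 26244\right) = 75 \cdot 26216 = 1966200$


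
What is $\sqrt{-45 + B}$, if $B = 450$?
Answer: $9 \sqrt{5} \approx 20.125$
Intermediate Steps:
$\sqrt{-45 + B} = \sqrt{-45 + 450} = \sqrt{405} = 9 \sqrt{5}$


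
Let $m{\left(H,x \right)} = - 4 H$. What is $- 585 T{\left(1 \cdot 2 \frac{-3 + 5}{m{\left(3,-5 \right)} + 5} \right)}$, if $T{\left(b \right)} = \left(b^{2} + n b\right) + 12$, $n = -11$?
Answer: $- \frac{533520}{49} \approx -10888.0$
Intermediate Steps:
$T{\left(b \right)} = 12 + b^{2} - 11 b$ ($T{\left(b \right)} = \left(b^{2} - 11 b\right) + 12 = 12 + b^{2} - 11 b$)
$- 585 T{\left(1 \cdot 2 \frac{-3 + 5}{m{\left(3,-5 \right)} + 5} \right)} = - 585 \left(12 + \left(1 \cdot 2 \frac{-3 + 5}{\left(-4\right) 3 + 5}\right)^{2} - 11 \cdot 1 \cdot 2 \frac{-3 + 5}{\left(-4\right) 3 + 5}\right) = - 585 \left(12 + \left(2 \frac{2}{-12 + 5}\right)^{2} - 11 \cdot 2 \frac{2}{-12 + 5}\right) = - 585 \left(12 + \left(2 \frac{2}{-7}\right)^{2} - 11 \cdot 2 \frac{2}{-7}\right) = - 585 \left(12 + \left(2 \cdot 2 \left(- \frac{1}{7}\right)\right)^{2} - 11 \cdot 2 \cdot 2 \left(- \frac{1}{7}\right)\right) = - 585 \left(12 + \left(2 \left(- \frac{2}{7}\right)\right)^{2} - 11 \cdot 2 \left(- \frac{2}{7}\right)\right) = - 585 \left(12 + \left(- \frac{4}{7}\right)^{2} - - \frac{44}{7}\right) = - 585 \left(12 + \frac{16}{49} + \frac{44}{7}\right) = \left(-585\right) \frac{912}{49} = - \frac{533520}{49}$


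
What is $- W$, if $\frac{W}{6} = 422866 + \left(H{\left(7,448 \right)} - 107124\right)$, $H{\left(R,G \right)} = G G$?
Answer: $-3098676$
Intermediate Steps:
$H{\left(R,G \right)} = G^{2}$
$W = 3098676$ ($W = 6 \left(422866 - \left(107124 - 448^{2}\right)\right) = 6 \left(422866 + \left(200704 - 107124\right)\right) = 6 \left(422866 + 93580\right) = 6 \cdot 516446 = 3098676$)
$- W = \left(-1\right) 3098676 = -3098676$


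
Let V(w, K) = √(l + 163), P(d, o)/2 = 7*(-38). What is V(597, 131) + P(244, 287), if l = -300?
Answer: -532 + I*√137 ≈ -532.0 + 11.705*I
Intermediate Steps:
P(d, o) = -532 (P(d, o) = 2*(7*(-38)) = 2*(-266) = -532)
V(w, K) = I*√137 (V(w, K) = √(-300 + 163) = √(-137) = I*√137)
V(597, 131) + P(244, 287) = I*√137 - 532 = -532 + I*√137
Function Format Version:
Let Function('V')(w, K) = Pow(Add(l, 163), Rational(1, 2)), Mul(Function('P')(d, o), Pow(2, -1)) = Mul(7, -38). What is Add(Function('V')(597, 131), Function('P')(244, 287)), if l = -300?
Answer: Add(-532, Mul(I, Pow(137, Rational(1, 2)))) ≈ Add(-532.00, Mul(11.705, I))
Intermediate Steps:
Function('P')(d, o) = -532 (Function('P')(d, o) = Mul(2, Mul(7, -38)) = Mul(2, -266) = -532)
Function('V')(w, K) = Mul(I, Pow(137, Rational(1, 2))) (Function('V')(w, K) = Pow(Add(-300, 163), Rational(1, 2)) = Pow(-137, Rational(1, 2)) = Mul(I, Pow(137, Rational(1, 2))))
Add(Function('V')(597, 131), Function('P')(244, 287)) = Add(Mul(I, Pow(137, Rational(1, 2))), -532) = Add(-532, Mul(I, Pow(137, Rational(1, 2))))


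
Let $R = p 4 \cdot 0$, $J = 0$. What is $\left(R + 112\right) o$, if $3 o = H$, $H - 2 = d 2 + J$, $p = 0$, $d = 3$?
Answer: $\frac{896}{3} \approx 298.67$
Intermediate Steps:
$H = 8$ ($H = 2 + \left(3 \cdot 2 + 0\right) = 2 + \left(6 + 0\right) = 2 + 6 = 8$)
$o = \frac{8}{3}$ ($o = \frac{1}{3} \cdot 8 = \frac{8}{3} \approx 2.6667$)
$R = 0$ ($R = 0 \cdot 4 \cdot 0 = 0 \cdot 0 = 0$)
$\left(R + 112\right) o = \left(0 + 112\right) \frac{8}{3} = 112 \cdot \frac{8}{3} = \frac{896}{3}$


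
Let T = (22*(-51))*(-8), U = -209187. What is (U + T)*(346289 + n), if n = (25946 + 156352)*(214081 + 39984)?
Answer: -9272950184096049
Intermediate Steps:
n = 46315541370 (n = 182298*254065 = 46315541370)
T = 8976 (T = -1122*(-8) = 8976)
(U + T)*(346289 + n) = (-209187 + 8976)*(346289 + 46315541370) = -200211*46315887659 = -9272950184096049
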